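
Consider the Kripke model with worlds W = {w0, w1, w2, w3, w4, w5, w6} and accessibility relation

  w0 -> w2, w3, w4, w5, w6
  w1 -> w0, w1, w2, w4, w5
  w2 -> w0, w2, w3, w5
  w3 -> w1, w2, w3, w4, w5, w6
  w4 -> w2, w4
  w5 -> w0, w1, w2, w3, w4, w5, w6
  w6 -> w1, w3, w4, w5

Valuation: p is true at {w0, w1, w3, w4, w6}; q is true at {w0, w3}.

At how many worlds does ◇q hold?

6

w0: successors {w2, w3, w4, w5, w6}; q there: w2:F, w3:T, w4:F, w5:F, w6:F. ✓
w1: successors {w0, w1, w2, w4, w5}; q there: w0:T, w1:F, w2:F, w4:F, w5:F. ✓
w2: successors {w0, w2, w3, w5}; q there: w0:T, w2:F, w3:T, w5:F. ✓
w3: successors {w1, w2, w3, w4, w5, w6}; q there: w1:F, w2:F, w3:T, w4:F, w5:F, w6:F. ✓
w4: successors {w2, w4}; q there: w2:F, w4:F. ✗
w5: successors {w0, w1, w2, w3, w4, w5, w6}; q there: w0:T, w1:F, w2:F, w3:T, w4:F, w5:F, w6:F. ✓
w6: successors {w1, w3, w4, w5}; q there: w1:F, w3:T, w4:F, w5:F. ✓
Satisfying worlds: {w0, w1, w2, w3, w5, w6}.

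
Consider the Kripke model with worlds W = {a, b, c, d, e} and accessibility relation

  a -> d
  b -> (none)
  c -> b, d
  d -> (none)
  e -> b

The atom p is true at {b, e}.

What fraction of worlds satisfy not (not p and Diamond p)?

a: not p and Diamond p is F. ✓
b: not p and Diamond p is F. ✓
c: not p and Diamond p is T. ✗
d: not p and Diamond p is F. ✓
e: not p and Diamond p is F. ✓
That's 4 of 5 worlds, so 4/5.

4/5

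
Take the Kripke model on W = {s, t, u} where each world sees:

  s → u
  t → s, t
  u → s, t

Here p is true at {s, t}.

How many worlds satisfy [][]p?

s: successors {u}; []p there: u:T. ✓
t: successors {s, t}; []p there: s:F, t:T. ✗
u: successors {s, t}; []p there: s:F, t:T. ✗
Satisfying worlds: {s}.

1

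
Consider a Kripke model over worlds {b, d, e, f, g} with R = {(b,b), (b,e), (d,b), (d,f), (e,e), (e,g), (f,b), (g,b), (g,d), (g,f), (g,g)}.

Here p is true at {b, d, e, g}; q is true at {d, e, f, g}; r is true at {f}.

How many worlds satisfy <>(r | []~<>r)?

b: successors {b, e}; r | []~<>r there: b:T, e:F. ✓
d: successors {b, f}; r | []~<>r there: b:T, f:T. ✓
e: successors {e, g}; r | []~<>r there: e:F, g:F. ✗
f: successors {b}; r | []~<>r there: b:T. ✓
g: successors {b, d, f, g}; r | []~<>r there: b:T, d:T, f:T, g:F. ✓
Satisfying worlds: {b, d, f, g}.

4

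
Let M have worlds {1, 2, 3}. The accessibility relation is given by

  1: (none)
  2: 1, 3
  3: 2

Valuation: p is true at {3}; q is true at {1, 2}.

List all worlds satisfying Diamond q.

{2, 3}

1: no successors, so Diamond q fails. ✗
2: successors {1, 3}; q there: 1:T, 3:F. ✓
3: successors {2}; q there: 2:T. ✓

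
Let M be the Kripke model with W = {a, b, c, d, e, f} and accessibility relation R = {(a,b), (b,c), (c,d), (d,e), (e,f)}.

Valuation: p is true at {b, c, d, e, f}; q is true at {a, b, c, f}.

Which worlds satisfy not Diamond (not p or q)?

{c, d, f}

a: Diamond (not p or q) is T. ✗
b: Diamond (not p or q) is T. ✗
c: Diamond (not p or q) is F. ✓
d: Diamond (not p or q) is F. ✓
e: Diamond (not p or q) is T. ✗
f: Diamond (not p or q) is F. ✓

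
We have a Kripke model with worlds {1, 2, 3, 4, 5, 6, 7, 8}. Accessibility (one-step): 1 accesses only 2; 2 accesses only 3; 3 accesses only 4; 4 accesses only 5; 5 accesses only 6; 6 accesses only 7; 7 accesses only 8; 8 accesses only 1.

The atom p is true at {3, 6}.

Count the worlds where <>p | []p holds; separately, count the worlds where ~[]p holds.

2 and 6

For <>p | []p:
1: <>p is F, []p is F. ✗
2: <>p is T, []p is T. ✓
3: <>p is F, []p is F. ✗
4: <>p is F, []p is F. ✗
5: <>p is T, []p is T. ✓
6: <>p is F, []p is F. ✗
7: <>p is F, []p is F. ✗
8: <>p is F, []p is F. ✗
— 2 worlds.
For ~[]p:
1: []p is F. ✓
2: []p is T. ✗
3: []p is F. ✓
4: []p is F. ✓
5: []p is T. ✗
6: []p is F. ✓
7: []p is F. ✓
8: []p is F. ✓
— 6 worlds.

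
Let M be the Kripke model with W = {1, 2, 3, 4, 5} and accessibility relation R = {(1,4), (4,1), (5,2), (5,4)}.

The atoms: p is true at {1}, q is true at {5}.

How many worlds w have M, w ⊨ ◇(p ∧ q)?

1: successors {4}; p ∧ q there: 4:F. ✗
2: no successors, so ◇(p ∧ q) fails. ✗
3: no successors, so ◇(p ∧ q) fails. ✗
4: successors {1}; p ∧ q there: 1:F. ✗
5: successors {2, 4}; p ∧ q there: 2:F, 4:F. ✗
Satisfying worlds: ∅.

0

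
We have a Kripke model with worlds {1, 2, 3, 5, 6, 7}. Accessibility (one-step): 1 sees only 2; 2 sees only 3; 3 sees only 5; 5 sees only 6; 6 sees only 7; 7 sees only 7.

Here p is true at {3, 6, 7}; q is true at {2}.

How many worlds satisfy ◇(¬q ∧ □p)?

1: successors {2}; ¬q ∧ □p there: 2:F. ✗
2: successors {3}; ¬q ∧ □p there: 3:F. ✗
3: successors {5}; ¬q ∧ □p there: 5:T. ✓
5: successors {6}; ¬q ∧ □p there: 6:T. ✓
6: successors {7}; ¬q ∧ □p there: 7:T. ✓
7: successors {7}; ¬q ∧ □p there: 7:T. ✓
Satisfying worlds: {3, 5, 6, 7}.

4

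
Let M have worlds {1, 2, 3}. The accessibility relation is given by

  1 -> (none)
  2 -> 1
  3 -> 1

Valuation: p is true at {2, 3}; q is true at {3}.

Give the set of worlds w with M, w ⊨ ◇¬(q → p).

∅

1: no successors, so ◇¬(q → p) fails. ✗
2: successors {1}; ¬(q → p) there: 1:F. ✗
3: successors {1}; ¬(q → p) there: 1:F. ✗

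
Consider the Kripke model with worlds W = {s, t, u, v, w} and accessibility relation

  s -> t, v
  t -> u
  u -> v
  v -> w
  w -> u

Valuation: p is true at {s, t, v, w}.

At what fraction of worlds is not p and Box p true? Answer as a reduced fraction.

1/5

s: not p is F, Box p is T. ✗
t: not p is F, Box p is F. ✗
u: not p is T, Box p is T. ✓
v: not p is F, Box p is T. ✗
w: not p is F, Box p is F. ✗
That's 1 of 5 worlds, so 1/5.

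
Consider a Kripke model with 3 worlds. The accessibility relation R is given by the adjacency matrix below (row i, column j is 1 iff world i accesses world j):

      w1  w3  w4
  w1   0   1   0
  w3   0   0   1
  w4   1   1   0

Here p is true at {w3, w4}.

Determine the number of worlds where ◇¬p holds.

1

w1: successors {w3}; ¬p there: w3:F. ✗
w3: successors {w4}; ¬p there: w4:F. ✗
w4: successors {w1, w3}; ¬p there: w1:T, w3:F. ✓
Satisfying worlds: {w4}.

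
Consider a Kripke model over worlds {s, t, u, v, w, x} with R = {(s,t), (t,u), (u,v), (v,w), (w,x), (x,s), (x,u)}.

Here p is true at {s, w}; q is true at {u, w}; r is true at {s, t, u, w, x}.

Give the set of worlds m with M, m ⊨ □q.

{t, v}

s: successors {t}; q there: t:F. ✗
t: successors {u}; q there: u:T. ✓
u: successors {v}; q there: v:F. ✗
v: successors {w}; q there: w:T. ✓
w: successors {x}; q there: x:F. ✗
x: successors {s, u}; q there: s:F, u:T. ✗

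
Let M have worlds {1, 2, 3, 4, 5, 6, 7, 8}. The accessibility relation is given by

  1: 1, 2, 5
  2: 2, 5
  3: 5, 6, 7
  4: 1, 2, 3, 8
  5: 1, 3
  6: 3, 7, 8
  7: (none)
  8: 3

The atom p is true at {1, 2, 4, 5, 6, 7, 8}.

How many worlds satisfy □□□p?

1: successors {1, 2, 5}; □□p there: 1:F, 2:F, 5:T. ✗
2: successors {2, 5}; □□p there: 2:F, 5:T. ✗
3: successors {5, 6, 7}; □□p there: 5:T, 6:F, 7:T. ✗
4: successors {1, 2, 3, 8}; □□p there: 1:F, 2:F, 3:F, 8:T. ✗
5: successors {1, 3}; □□p there: 1:F, 3:F. ✗
6: successors {3, 7, 8}; □□p there: 3:F, 7:T, 8:T. ✗
7: no successors, so □□□p holds vacuously. ✓
8: successors {3}; □□p there: 3:F. ✗
Satisfying worlds: {7}.

1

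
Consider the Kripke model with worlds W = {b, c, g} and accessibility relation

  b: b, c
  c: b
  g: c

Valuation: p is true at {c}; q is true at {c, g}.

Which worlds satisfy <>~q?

b: successors {b, c}; ~q there: b:T, c:F. ✓
c: successors {b}; ~q there: b:T. ✓
g: successors {c}; ~q there: c:F. ✗

{b, c}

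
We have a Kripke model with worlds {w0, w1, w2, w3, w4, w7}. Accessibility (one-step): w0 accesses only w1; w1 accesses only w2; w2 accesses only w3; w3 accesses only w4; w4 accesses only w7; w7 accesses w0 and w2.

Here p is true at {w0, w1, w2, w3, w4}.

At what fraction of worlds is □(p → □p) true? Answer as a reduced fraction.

w0: successors {w1}; p → □p there: w1:T. ✓
w1: successors {w2}; p → □p there: w2:T. ✓
w2: successors {w3}; p → □p there: w3:T. ✓
w3: successors {w4}; p → □p there: w4:F. ✗
w4: successors {w7}; p → □p there: w7:T. ✓
w7: successors {w0, w2}; p → □p there: w0:T, w2:T. ✓
That's 5 of 6 worlds, so 5/6.

5/6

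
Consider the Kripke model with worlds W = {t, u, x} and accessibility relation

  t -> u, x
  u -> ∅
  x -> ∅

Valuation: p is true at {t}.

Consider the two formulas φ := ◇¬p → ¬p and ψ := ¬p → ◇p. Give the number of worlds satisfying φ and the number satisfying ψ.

2 and 1

For ◇¬p → ¬p:
t: ◇¬p is T, ¬p is F. ✗
u: ◇¬p is F, ¬p is T. ✓
x: ◇¬p is F, ¬p is T. ✓
— 2 worlds.
For ¬p → ◇p:
t: ¬p is F, ◇p is F. ✓
u: ¬p is T, ◇p is F. ✗
x: ¬p is T, ◇p is F. ✗
— 1 world.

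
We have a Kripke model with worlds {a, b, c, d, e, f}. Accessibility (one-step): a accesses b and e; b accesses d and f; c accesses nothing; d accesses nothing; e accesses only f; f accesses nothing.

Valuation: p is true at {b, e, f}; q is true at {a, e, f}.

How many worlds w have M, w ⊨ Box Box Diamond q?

a: successors {b, e}; Box Diamond q there: b:F, e:F. ✗
b: successors {d, f}; Box Diamond q there: d:T, f:T. ✓
c: no successors, so Box Box Diamond q holds vacuously. ✓
d: no successors, so Box Box Diamond q holds vacuously. ✓
e: successors {f}; Box Diamond q there: f:T. ✓
f: no successors, so Box Box Diamond q holds vacuously. ✓
Satisfying worlds: {b, c, d, e, f}.

5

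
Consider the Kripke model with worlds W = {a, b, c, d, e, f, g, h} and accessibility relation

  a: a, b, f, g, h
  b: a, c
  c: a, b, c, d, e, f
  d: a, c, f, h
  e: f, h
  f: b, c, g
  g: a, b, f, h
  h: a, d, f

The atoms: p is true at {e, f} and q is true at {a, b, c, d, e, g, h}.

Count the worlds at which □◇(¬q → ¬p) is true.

8

a: successors {a, b, f, g, h}; ◇(¬q → ¬p) there: a:T, b:T, f:T, g:T, h:T. ✓
b: successors {a, c}; ◇(¬q → ¬p) there: a:T, c:T. ✓
c: successors {a, b, c, d, e, f}; ◇(¬q → ¬p) there: a:T, b:T, c:T, d:T, e:T, f:T. ✓
d: successors {a, c, f, h}; ◇(¬q → ¬p) there: a:T, c:T, f:T, h:T. ✓
e: successors {f, h}; ◇(¬q → ¬p) there: f:T, h:T. ✓
f: successors {b, c, g}; ◇(¬q → ¬p) there: b:T, c:T, g:T. ✓
g: successors {a, b, f, h}; ◇(¬q → ¬p) there: a:T, b:T, f:T, h:T. ✓
h: successors {a, d, f}; ◇(¬q → ¬p) there: a:T, d:T, f:T. ✓
Satisfying worlds: {a, b, c, d, e, f, g, h}.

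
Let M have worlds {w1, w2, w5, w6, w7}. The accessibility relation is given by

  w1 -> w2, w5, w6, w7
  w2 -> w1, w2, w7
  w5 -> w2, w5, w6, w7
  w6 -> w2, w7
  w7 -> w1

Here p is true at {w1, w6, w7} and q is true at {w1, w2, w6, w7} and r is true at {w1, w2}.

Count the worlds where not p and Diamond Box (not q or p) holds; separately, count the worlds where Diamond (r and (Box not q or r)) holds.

For not p and Diamond Box (not q or p):
w1: not p is F, Diamond Box (not q or p) is T. ✗
w2: not p is T, Diamond Box (not q or p) is T. ✓
w5: not p is T, Diamond Box (not q or p) is T. ✓
w6: not p is F, Diamond Box (not q or p) is T. ✗
w7: not p is F, Diamond Box (not q or p) is F. ✗
— 2 worlds.
For Diamond (r and (Box not q or r)):
w1: successors {w2, w5, w6, w7}; r and (Box not q or r) there: w2:T, w5:F, w6:F, w7:F. ✓
w2: successors {w1, w2, w7}; r and (Box not q or r) there: w1:T, w2:T, w7:F. ✓
w5: successors {w2, w5, w6, w7}; r and (Box not q or r) there: w2:T, w5:F, w6:F, w7:F. ✓
w6: successors {w2, w7}; r and (Box not q or r) there: w2:T, w7:F. ✓
w7: successors {w1}; r and (Box not q or r) there: w1:T. ✓
— 5 worlds.

2 and 5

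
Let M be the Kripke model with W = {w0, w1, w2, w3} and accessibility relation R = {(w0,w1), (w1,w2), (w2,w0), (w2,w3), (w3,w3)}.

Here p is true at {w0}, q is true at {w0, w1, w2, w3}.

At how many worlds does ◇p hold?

w0: successors {w1}; p there: w1:F. ✗
w1: successors {w2}; p there: w2:F. ✗
w2: successors {w0, w3}; p there: w0:T, w3:F. ✓
w3: successors {w3}; p there: w3:F. ✗
Satisfying worlds: {w2}.

1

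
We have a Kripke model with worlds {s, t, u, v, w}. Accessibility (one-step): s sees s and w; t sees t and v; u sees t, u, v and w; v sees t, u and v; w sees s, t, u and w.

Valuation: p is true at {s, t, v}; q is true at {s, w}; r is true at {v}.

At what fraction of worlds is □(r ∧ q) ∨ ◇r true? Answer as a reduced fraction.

3/5

s: □(r ∧ q) is F, ◇r is F. ✗
t: □(r ∧ q) is F, ◇r is T. ✓
u: □(r ∧ q) is F, ◇r is T. ✓
v: □(r ∧ q) is F, ◇r is T. ✓
w: □(r ∧ q) is F, ◇r is F. ✗
That's 3 of 5 worlds, so 3/5.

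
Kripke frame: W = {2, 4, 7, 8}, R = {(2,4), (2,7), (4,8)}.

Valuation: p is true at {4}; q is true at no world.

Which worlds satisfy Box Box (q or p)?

2: successors {4, 7}; Box (q or p) there: 4:F, 7:T. ✗
4: successors {8}; Box (q or p) there: 8:T. ✓
7: no successors, so Box Box (q or p) holds vacuously. ✓
8: no successors, so Box Box (q or p) holds vacuously. ✓

{4, 7, 8}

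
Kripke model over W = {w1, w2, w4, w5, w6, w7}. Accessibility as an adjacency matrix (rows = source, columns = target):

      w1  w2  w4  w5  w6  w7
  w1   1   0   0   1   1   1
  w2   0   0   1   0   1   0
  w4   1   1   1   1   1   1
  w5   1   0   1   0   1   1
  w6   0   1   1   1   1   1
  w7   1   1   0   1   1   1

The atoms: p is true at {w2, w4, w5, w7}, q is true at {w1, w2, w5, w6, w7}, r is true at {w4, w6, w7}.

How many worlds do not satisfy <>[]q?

1

w1: successors {w1, w5, w6, w7}; []q there: w1:T, w5:F, w6:F, w7:T. ✓
w2: successors {w4, w6}; []q there: w4:F, w6:F. ✗
w4: successors {w1, w2, w4, w5, w6, w7}; []q there: w1:T, w2:F, w4:F, w5:F, w6:F, w7:T. ✓
w5: successors {w1, w4, w6, w7}; []q there: w1:T, w4:F, w6:F, w7:T. ✓
w6: successors {w2, w4, w5, w6, w7}; []q there: w2:F, w4:F, w5:F, w6:F, w7:T. ✓
w7: successors {w1, w2, w5, w6, w7}; []q there: w1:T, w2:F, w5:F, w6:F, w7:T. ✓
Satisfying worlds: {w1, w4, w5, w6, w7}.
So <>[]q fails at the other 1 world.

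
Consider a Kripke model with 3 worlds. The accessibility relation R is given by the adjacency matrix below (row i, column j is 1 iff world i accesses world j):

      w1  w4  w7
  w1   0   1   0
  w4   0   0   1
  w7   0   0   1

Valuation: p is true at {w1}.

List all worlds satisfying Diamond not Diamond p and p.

{w1}

w1: Diamond not Diamond p is T, p is T. ✓
w4: Diamond not Diamond p is T, p is F. ✗
w7: Diamond not Diamond p is T, p is F. ✗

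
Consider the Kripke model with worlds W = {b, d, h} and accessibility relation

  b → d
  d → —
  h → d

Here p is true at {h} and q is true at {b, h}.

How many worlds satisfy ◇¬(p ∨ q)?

b: successors {d}; ¬(p ∨ q) there: d:T. ✓
d: no successors, so ◇¬(p ∨ q) fails. ✗
h: successors {d}; ¬(p ∨ q) there: d:T. ✓
Satisfying worlds: {b, h}.

2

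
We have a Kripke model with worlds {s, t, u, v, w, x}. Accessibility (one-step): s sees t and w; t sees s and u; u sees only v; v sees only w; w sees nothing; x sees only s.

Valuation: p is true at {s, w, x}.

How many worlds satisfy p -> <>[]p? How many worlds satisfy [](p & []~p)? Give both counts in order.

4 and 2

For p -> <>[]p:
s: p is T, <>[]p is T. ✓
t: p is F, <>[]p is F. ✓
u: p is F, <>[]p is T. ✓
v: p is F, <>[]p is T. ✓
w: p is T, <>[]p is F. ✗
x: p is T, <>[]p is F. ✗
— 4 worlds.
For [](p & []~p):
s: successors {t, w}; p & []~p there: t:F, w:T. ✗
t: successors {s, u}; p & []~p there: s:F, u:F. ✗
u: successors {v}; p & []~p there: v:F. ✗
v: successors {w}; p & []~p there: w:T. ✓
w: no successors, so [](p & []~p) holds vacuously. ✓
x: successors {s}; p & []~p there: s:F. ✗
— 2 worlds.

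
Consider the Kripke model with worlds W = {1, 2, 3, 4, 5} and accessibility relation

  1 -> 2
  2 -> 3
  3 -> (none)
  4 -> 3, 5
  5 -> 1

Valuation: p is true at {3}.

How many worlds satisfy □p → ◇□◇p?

1: □p is F, ◇□◇p is F. ✓
2: □p is T, ◇□◇p is T. ✓
3: □p is T, ◇□◇p is F. ✗
4: □p is F, ◇□◇p is T. ✓
5: □p is F, ◇□◇p is T. ✓
Satisfying worlds: {1, 2, 4, 5}.

4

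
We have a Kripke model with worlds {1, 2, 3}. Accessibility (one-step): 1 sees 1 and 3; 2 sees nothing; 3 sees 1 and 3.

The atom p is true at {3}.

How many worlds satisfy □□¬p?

1: successors {1, 3}; □¬p there: 1:F, 3:F. ✗
2: no successors, so □□¬p holds vacuously. ✓
3: successors {1, 3}; □¬p there: 1:F, 3:F. ✗
Satisfying worlds: {2}.

1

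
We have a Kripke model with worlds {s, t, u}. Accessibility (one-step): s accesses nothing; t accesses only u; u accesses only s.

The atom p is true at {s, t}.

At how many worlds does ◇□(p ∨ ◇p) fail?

s: no successors, so ◇□(p ∨ ◇p) fails. ✗
t: successors {u}; □(p ∨ ◇p) there: u:T. ✓
u: successors {s}; □(p ∨ ◇p) there: s:T. ✓
Satisfying worlds: {t, u}.
So ◇□(p ∨ ◇p) fails at the other 1 world.

1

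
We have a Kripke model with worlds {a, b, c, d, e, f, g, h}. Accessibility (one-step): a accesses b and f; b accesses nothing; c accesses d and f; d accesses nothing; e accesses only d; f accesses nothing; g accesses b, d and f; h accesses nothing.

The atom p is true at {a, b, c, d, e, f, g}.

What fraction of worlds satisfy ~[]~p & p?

1/2

a: ~[]~p is T, p is T. ✓
b: ~[]~p is F, p is T. ✗
c: ~[]~p is T, p is T. ✓
d: ~[]~p is F, p is T. ✗
e: ~[]~p is T, p is T. ✓
f: ~[]~p is F, p is T. ✗
g: ~[]~p is T, p is T. ✓
h: ~[]~p is F, p is F. ✗
That's 4 of 8 worlds, so 4/8 = 1/2.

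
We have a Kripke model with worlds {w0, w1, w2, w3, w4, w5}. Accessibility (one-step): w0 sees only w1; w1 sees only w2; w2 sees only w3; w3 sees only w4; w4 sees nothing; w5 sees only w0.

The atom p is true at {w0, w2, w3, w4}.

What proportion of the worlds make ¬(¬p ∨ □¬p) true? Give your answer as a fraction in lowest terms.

w0: ¬p ∨ □¬p is T. ✗
w1: ¬p ∨ □¬p is T. ✗
w2: ¬p ∨ □¬p is F. ✓
w3: ¬p ∨ □¬p is F. ✓
w4: ¬p ∨ □¬p is T. ✗
w5: ¬p ∨ □¬p is T. ✗
That's 2 of 6 worlds, so 2/6 = 1/3.

1/3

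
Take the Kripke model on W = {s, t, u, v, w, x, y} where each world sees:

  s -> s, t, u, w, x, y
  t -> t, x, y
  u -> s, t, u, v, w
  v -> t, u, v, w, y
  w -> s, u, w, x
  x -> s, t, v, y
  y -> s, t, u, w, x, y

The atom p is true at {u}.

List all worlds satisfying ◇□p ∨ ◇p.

s: ◇□p is F, ◇p is T. ✓
t: ◇□p is F, ◇p is F. ✗
u: ◇□p is F, ◇p is T. ✓
v: ◇□p is F, ◇p is T. ✓
w: ◇□p is F, ◇p is T. ✓
x: ◇□p is F, ◇p is F. ✗
y: ◇□p is F, ◇p is T. ✓

{s, u, v, w, y}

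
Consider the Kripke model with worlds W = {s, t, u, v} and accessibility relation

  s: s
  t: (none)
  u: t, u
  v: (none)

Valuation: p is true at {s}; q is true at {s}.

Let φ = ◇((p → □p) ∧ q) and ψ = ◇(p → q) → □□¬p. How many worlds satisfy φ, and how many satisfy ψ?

1 and 3

For ◇((p → □p) ∧ q):
s: successors {s}; (p → □p) ∧ q there: s:T. ✓
t: no successors, so ◇((p → □p) ∧ q) fails. ✗
u: successors {t, u}; (p → □p) ∧ q there: t:F, u:F. ✗
v: no successors, so ◇((p → □p) ∧ q) fails. ✗
— 1 world.
For ◇(p → q) → □□¬p:
s: ◇(p → q) is T, □□¬p is F. ✗
t: ◇(p → q) is F, □□¬p is T. ✓
u: ◇(p → q) is T, □□¬p is T. ✓
v: ◇(p → q) is F, □□¬p is T. ✓
— 3 worlds.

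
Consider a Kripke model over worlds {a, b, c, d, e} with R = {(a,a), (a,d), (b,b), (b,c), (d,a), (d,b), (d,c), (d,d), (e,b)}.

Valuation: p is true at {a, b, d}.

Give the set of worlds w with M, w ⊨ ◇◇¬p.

a: successors {a, d}; ◇¬p there: a:F, d:T. ✓
b: successors {b, c}; ◇¬p there: b:T, c:F. ✓
c: no successors, so ◇◇¬p fails. ✗
d: successors {a, b, c, d}; ◇¬p there: a:F, b:T, c:F, d:T. ✓
e: successors {b}; ◇¬p there: b:T. ✓

{a, b, d, e}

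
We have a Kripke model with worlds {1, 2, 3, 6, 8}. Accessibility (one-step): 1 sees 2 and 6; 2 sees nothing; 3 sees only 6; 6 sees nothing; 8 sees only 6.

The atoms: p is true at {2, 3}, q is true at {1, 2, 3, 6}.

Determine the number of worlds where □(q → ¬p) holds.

1: successors {2, 6}; q → ¬p there: 2:F, 6:T. ✗
2: no successors, so □(q → ¬p) holds vacuously. ✓
3: successors {6}; q → ¬p there: 6:T. ✓
6: no successors, so □(q → ¬p) holds vacuously. ✓
8: successors {6}; q → ¬p there: 6:T. ✓
Satisfying worlds: {2, 3, 6, 8}.

4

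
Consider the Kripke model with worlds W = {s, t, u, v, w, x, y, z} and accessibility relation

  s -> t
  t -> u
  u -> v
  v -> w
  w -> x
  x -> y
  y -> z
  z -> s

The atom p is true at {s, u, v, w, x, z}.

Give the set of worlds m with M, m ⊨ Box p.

s: successors {t}; p there: t:F. ✗
t: successors {u}; p there: u:T. ✓
u: successors {v}; p there: v:T. ✓
v: successors {w}; p there: w:T. ✓
w: successors {x}; p there: x:T. ✓
x: successors {y}; p there: y:F. ✗
y: successors {z}; p there: z:T. ✓
z: successors {s}; p there: s:T. ✓

{t, u, v, w, y, z}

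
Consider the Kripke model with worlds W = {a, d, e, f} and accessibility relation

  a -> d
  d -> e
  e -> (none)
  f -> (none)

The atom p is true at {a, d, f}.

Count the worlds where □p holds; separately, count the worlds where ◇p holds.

For □p:
a: successors {d}; p there: d:T. ✓
d: successors {e}; p there: e:F. ✗
e: no successors, so □p holds vacuously. ✓
f: no successors, so □p holds vacuously. ✓
— 3 worlds.
For ◇p:
a: successors {d}; p there: d:T. ✓
d: successors {e}; p there: e:F. ✗
e: no successors, so ◇p fails. ✗
f: no successors, so ◇p fails. ✗
— 1 world.

3 and 1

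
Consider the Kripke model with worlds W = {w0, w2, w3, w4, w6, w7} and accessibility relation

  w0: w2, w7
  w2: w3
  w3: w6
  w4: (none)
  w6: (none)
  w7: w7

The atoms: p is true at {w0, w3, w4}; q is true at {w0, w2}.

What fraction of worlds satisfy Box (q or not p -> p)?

w0: successors {w2, w7}; q or not p -> p there: w2:F, w7:F. ✗
w2: successors {w3}; q or not p -> p there: w3:T. ✓
w3: successors {w6}; q or not p -> p there: w6:F. ✗
w4: no successors, so Box (q or not p -> p) holds vacuously. ✓
w6: no successors, so Box (q or not p -> p) holds vacuously. ✓
w7: successors {w7}; q or not p -> p there: w7:F. ✗
That's 3 of 6 worlds, so 3/6 = 1/2.

1/2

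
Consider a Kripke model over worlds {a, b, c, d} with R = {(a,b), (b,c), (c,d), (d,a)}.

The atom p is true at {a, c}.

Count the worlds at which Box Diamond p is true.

2

a: successors {b}; Diamond p there: b:T. ✓
b: successors {c}; Diamond p there: c:F. ✗
c: successors {d}; Diamond p there: d:T. ✓
d: successors {a}; Diamond p there: a:F. ✗
Satisfying worlds: {a, c}.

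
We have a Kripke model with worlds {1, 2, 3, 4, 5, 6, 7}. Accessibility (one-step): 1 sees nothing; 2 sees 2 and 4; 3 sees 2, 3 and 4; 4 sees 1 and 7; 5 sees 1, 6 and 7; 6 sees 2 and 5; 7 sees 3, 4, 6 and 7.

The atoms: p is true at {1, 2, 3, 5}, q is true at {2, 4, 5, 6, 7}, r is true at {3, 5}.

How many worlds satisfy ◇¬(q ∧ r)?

6

1: no successors, so ◇¬(q ∧ r) fails. ✗
2: successors {2, 4}; ¬(q ∧ r) there: 2:T, 4:T. ✓
3: successors {2, 3, 4}; ¬(q ∧ r) there: 2:T, 3:T, 4:T. ✓
4: successors {1, 7}; ¬(q ∧ r) there: 1:T, 7:T. ✓
5: successors {1, 6, 7}; ¬(q ∧ r) there: 1:T, 6:T, 7:T. ✓
6: successors {2, 5}; ¬(q ∧ r) there: 2:T, 5:F. ✓
7: successors {3, 4, 6, 7}; ¬(q ∧ r) there: 3:T, 4:T, 6:T, 7:T. ✓
Satisfying worlds: {2, 3, 4, 5, 6, 7}.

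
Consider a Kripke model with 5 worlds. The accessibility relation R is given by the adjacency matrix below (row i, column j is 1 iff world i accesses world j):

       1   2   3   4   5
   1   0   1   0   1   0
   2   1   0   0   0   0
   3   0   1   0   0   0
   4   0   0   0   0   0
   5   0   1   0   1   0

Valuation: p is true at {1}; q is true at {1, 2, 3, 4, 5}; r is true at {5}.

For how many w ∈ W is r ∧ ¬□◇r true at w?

1: r is F, ¬□◇r is T. ✗
2: r is F, ¬□◇r is T. ✗
3: r is F, ¬□◇r is T. ✗
4: r is F, ¬□◇r is F. ✗
5: r is T, ¬□◇r is T. ✓
Satisfying worlds: {5}.

1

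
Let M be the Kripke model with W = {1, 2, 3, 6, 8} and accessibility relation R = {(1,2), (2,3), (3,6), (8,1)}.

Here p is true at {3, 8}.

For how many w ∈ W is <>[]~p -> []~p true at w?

4

1: <>[]~p is F, []~p is T. ✓
2: <>[]~p is T, []~p is F. ✗
3: <>[]~p is T, []~p is T. ✓
6: <>[]~p is F, []~p is T. ✓
8: <>[]~p is T, []~p is T. ✓
Satisfying worlds: {1, 3, 6, 8}.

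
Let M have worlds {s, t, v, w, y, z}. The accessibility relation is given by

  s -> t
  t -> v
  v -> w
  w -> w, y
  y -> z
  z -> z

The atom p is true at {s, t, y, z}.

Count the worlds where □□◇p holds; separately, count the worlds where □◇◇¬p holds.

5 and 3

For □□◇p:
s: successors {t}; □◇p there: t:F. ✗
t: successors {v}; □◇p there: v:T. ✓
v: successors {w}; □◇p there: w:T. ✓
w: successors {w, y}; □◇p there: w:T, y:T. ✓
y: successors {z}; □◇p there: z:T. ✓
z: successors {z}; □◇p there: z:T. ✓
— 5 worlds.
For □◇◇¬p:
s: successors {t}; ◇◇¬p there: t:T. ✓
t: successors {v}; ◇◇¬p there: v:T. ✓
v: successors {w}; ◇◇¬p there: w:T. ✓
w: successors {w, y}; ◇◇¬p there: w:T, y:F. ✗
y: successors {z}; ◇◇¬p there: z:F. ✗
z: successors {z}; ◇◇¬p there: z:F. ✗
— 3 worlds.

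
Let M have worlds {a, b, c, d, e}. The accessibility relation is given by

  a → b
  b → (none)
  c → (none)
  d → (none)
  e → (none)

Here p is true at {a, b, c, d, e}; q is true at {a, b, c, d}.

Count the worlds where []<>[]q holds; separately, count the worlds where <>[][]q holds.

4 and 1

For []<>[]q:
a: successors {b}; <>[]q there: b:F. ✗
b: no successors, so []<>[]q holds vacuously. ✓
c: no successors, so []<>[]q holds vacuously. ✓
d: no successors, so []<>[]q holds vacuously. ✓
e: no successors, so []<>[]q holds vacuously. ✓
— 4 worlds.
For <>[][]q:
a: successors {b}; [][]q there: b:T. ✓
b: no successors, so <>[][]q fails. ✗
c: no successors, so <>[][]q fails. ✗
d: no successors, so <>[][]q fails. ✗
e: no successors, so <>[][]q fails. ✗
— 1 world.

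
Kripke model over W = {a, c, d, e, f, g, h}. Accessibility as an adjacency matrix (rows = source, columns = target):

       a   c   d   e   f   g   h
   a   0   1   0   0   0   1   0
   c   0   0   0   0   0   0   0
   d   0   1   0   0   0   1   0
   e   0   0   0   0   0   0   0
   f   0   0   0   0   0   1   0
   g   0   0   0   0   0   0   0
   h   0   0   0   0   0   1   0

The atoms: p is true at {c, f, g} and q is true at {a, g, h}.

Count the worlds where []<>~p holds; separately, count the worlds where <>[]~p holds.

For []<>~p:
a: successors {c, g}; <>~p there: c:F, g:F. ✗
c: no successors, so []<>~p holds vacuously. ✓
d: successors {c, g}; <>~p there: c:F, g:F. ✗
e: no successors, so []<>~p holds vacuously. ✓
f: successors {g}; <>~p there: g:F. ✗
g: no successors, so []<>~p holds vacuously. ✓
h: successors {g}; <>~p there: g:F. ✗
— 3 worlds.
For <>[]~p:
a: successors {c, g}; []~p there: c:T, g:T. ✓
c: no successors, so <>[]~p fails. ✗
d: successors {c, g}; []~p there: c:T, g:T. ✓
e: no successors, so <>[]~p fails. ✗
f: successors {g}; []~p there: g:T. ✓
g: no successors, so <>[]~p fails. ✗
h: successors {g}; []~p there: g:T. ✓
— 4 worlds.

3 and 4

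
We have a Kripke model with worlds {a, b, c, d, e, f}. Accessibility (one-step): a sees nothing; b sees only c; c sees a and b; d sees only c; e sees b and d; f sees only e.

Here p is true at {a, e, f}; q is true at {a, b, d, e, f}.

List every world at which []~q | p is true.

a: []~q is T, p is T. ✓
b: []~q is T, p is F. ✓
c: []~q is F, p is F. ✗
d: []~q is T, p is F. ✓
e: []~q is F, p is T. ✓
f: []~q is F, p is T. ✓

{a, b, d, e, f}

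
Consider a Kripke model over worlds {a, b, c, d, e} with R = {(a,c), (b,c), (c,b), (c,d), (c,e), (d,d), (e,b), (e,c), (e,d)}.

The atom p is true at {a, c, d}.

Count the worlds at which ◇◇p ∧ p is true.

3

a: ◇◇p is T, p is T. ✓
b: ◇◇p is T, p is F. ✗
c: ◇◇p is T, p is T. ✓
d: ◇◇p is T, p is T. ✓
e: ◇◇p is T, p is F. ✗
Satisfying worlds: {a, c, d}.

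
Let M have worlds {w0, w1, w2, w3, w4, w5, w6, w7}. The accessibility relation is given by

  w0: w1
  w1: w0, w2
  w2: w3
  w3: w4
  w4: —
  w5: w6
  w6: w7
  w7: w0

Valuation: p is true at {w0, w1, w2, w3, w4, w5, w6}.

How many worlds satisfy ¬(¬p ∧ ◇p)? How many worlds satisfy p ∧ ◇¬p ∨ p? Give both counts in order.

For ¬(¬p ∧ ◇p):
w0: ¬p ∧ ◇p is F. ✓
w1: ¬p ∧ ◇p is F. ✓
w2: ¬p ∧ ◇p is F. ✓
w3: ¬p ∧ ◇p is F. ✓
w4: ¬p ∧ ◇p is F. ✓
w5: ¬p ∧ ◇p is F. ✓
w6: ¬p ∧ ◇p is F. ✓
w7: ¬p ∧ ◇p is T. ✗
— 7 worlds.
For p ∧ ◇¬p ∨ p:
w0: p ∧ ◇¬p is F, p is T. ✓
w1: p ∧ ◇¬p is F, p is T. ✓
w2: p ∧ ◇¬p is F, p is T. ✓
w3: p ∧ ◇¬p is F, p is T. ✓
w4: p ∧ ◇¬p is F, p is T. ✓
w5: p ∧ ◇¬p is F, p is T. ✓
w6: p ∧ ◇¬p is T, p is T. ✓
w7: p ∧ ◇¬p is F, p is F. ✗
— 7 worlds.

7 and 7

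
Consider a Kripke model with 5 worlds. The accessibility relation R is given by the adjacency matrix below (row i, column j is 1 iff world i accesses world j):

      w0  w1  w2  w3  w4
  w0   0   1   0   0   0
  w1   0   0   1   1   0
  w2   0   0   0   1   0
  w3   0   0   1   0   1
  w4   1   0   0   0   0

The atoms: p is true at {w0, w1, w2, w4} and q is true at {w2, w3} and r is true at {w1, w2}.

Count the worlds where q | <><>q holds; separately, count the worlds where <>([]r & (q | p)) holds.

4 and 1

For q | <><>q:
w0: q is F, <><>q is T. ✓
w1: q is F, <><>q is T. ✓
w2: q is T, <><>q is T. ✓
w3: q is T, <><>q is T. ✓
w4: q is F, <><>q is F. ✗
— 4 worlds.
For <>([]r & (q | p)):
w0: successors {w1}; []r & (q | p) there: w1:F. ✗
w1: successors {w2, w3}; []r & (q | p) there: w2:F, w3:F. ✗
w2: successors {w3}; []r & (q | p) there: w3:F. ✗
w3: successors {w2, w4}; []r & (q | p) there: w2:F, w4:F. ✗
w4: successors {w0}; []r & (q | p) there: w0:T. ✓
— 1 world.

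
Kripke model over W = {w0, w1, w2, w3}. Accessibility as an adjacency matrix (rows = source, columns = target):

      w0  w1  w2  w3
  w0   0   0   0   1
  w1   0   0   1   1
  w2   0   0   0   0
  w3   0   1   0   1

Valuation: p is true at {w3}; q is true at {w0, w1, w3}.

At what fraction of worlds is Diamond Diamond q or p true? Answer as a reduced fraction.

3/4

w0: Diamond Diamond q is T, p is F. ✓
w1: Diamond Diamond q is T, p is F. ✓
w2: Diamond Diamond q is F, p is F. ✗
w3: Diamond Diamond q is T, p is T. ✓
That's 3 of 4 worlds, so 3/4.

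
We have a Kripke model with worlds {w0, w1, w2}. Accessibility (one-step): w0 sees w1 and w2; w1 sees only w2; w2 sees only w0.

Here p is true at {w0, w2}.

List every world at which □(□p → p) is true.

{w1, w2}

w0: successors {w1, w2}; □p → p there: w1:F, w2:T. ✗
w1: successors {w2}; □p → p there: w2:T. ✓
w2: successors {w0}; □p → p there: w0:T. ✓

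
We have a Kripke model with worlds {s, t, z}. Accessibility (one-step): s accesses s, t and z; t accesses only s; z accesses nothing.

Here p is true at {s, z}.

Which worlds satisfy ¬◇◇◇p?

s: ◇◇◇p is T. ✗
t: ◇◇◇p is T. ✗
z: ◇◇◇p is F. ✓

{z}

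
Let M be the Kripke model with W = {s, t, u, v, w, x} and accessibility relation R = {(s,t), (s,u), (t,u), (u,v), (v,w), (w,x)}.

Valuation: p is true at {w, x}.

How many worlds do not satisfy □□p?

2

s: successors {t, u}; □p there: t:F, u:F. ✗
t: successors {u}; □p there: u:F. ✗
u: successors {v}; □p there: v:T. ✓
v: successors {w}; □p there: w:T. ✓
w: successors {x}; □p there: x:T. ✓
x: no successors, so □□p holds vacuously. ✓
Satisfying worlds: {u, v, w, x}.
So □□p fails at the other 2 worlds.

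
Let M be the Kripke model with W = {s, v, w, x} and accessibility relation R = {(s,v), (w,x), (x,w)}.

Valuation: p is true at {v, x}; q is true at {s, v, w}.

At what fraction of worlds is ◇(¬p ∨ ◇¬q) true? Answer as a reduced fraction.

1/4

s: successors {v}; ¬p ∨ ◇¬q there: v:F. ✗
v: no successors, so ◇(¬p ∨ ◇¬q) fails. ✗
w: successors {x}; ¬p ∨ ◇¬q there: x:F. ✗
x: successors {w}; ¬p ∨ ◇¬q there: w:T. ✓
That's 1 of 4 worlds, so 1/4.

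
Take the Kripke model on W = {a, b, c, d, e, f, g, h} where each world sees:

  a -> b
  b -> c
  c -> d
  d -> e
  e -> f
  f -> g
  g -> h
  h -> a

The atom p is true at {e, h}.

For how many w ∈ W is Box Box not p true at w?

a: successors {b}; Box not p there: b:T. ✓
b: successors {c}; Box not p there: c:T. ✓
c: successors {d}; Box not p there: d:F. ✗
d: successors {e}; Box not p there: e:T. ✓
e: successors {f}; Box not p there: f:T. ✓
f: successors {g}; Box not p there: g:F. ✗
g: successors {h}; Box not p there: h:T. ✓
h: successors {a}; Box not p there: a:T. ✓
Satisfying worlds: {a, b, d, e, g, h}.

6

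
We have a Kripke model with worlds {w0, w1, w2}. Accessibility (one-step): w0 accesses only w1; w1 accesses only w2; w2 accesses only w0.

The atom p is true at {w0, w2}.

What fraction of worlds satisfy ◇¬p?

w0: successors {w1}; ¬p there: w1:T. ✓
w1: successors {w2}; ¬p there: w2:F. ✗
w2: successors {w0}; ¬p there: w0:F. ✗
That's 1 of 3 worlds, so 1/3.

1/3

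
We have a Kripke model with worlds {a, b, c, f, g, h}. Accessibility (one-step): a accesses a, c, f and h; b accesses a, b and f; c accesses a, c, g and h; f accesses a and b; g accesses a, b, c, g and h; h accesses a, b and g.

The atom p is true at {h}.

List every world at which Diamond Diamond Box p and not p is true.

a: Diamond Diamond Box p is F, not p is T. ✗
b: Diamond Diamond Box p is F, not p is T. ✗
c: Diamond Diamond Box p is F, not p is T. ✗
f: Diamond Diamond Box p is F, not p is T. ✗
g: Diamond Diamond Box p is F, not p is T. ✗
h: Diamond Diamond Box p is F, not p is F. ✗

∅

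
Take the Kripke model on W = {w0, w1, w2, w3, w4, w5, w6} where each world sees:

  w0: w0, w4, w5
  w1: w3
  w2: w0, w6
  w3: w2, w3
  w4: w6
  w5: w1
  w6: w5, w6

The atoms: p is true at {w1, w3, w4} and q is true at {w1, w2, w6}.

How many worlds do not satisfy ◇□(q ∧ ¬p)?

w0: successors {w0, w4, w5}; □(q ∧ ¬p) there: w0:F, w4:T, w5:F. ✓
w1: successors {w3}; □(q ∧ ¬p) there: w3:F. ✗
w2: successors {w0, w6}; □(q ∧ ¬p) there: w0:F, w6:F. ✗
w3: successors {w2, w3}; □(q ∧ ¬p) there: w2:F, w3:F. ✗
w4: successors {w6}; □(q ∧ ¬p) there: w6:F. ✗
w5: successors {w1}; □(q ∧ ¬p) there: w1:F. ✗
w6: successors {w5, w6}; □(q ∧ ¬p) there: w5:F, w6:F. ✗
Satisfying worlds: {w0}.
So ◇□(q ∧ ¬p) fails at the other 6 worlds.

6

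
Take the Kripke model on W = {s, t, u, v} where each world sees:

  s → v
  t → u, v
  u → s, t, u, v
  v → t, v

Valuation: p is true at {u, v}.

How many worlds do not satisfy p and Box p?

4

s: p is F, Box p is T. ✗
t: p is F, Box p is T. ✗
u: p is T, Box p is F. ✗
v: p is T, Box p is F. ✗
Satisfying worlds: ∅.
So p and Box p fails at the other 4 worlds.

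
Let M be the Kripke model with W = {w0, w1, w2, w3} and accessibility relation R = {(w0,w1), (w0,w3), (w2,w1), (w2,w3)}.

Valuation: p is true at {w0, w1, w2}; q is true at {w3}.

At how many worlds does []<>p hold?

2

w0: successors {w1, w3}; <>p there: w1:F, w3:F. ✗
w1: no successors, so []<>p holds vacuously. ✓
w2: successors {w1, w3}; <>p there: w1:F, w3:F. ✗
w3: no successors, so []<>p holds vacuously. ✓
Satisfying worlds: {w1, w3}.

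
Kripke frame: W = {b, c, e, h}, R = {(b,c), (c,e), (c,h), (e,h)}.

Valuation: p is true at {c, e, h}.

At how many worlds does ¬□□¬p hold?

b: □□¬p is F. ✓
c: □□¬p is F. ✓
e: □□¬p is T. ✗
h: □□¬p is T. ✗
Satisfying worlds: {b, c}.

2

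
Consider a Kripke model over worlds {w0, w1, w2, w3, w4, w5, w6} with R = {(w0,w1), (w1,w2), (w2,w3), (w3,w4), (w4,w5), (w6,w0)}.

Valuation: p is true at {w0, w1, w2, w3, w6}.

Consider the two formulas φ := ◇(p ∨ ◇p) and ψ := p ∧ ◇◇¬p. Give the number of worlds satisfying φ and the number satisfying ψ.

For ◇(p ∨ ◇p):
w0: successors {w1}; p ∨ ◇p there: w1:T. ✓
w1: successors {w2}; p ∨ ◇p there: w2:T. ✓
w2: successors {w3}; p ∨ ◇p there: w3:T. ✓
w3: successors {w4}; p ∨ ◇p there: w4:F. ✗
w4: successors {w5}; p ∨ ◇p there: w5:F. ✗
w5: no successors, so ◇(p ∨ ◇p) fails. ✗
w6: successors {w0}; p ∨ ◇p there: w0:T. ✓
— 4 worlds.
For p ∧ ◇◇¬p:
w0: p is T, ◇◇¬p is F. ✗
w1: p is T, ◇◇¬p is F. ✗
w2: p is T, ◇◇¬p is T. ✓
w3: p is T, ◇◇¬p is T. ✓
w4: p is F, ◇◇¬p is F. ✗
w5: p is F, ◇◇¬p is F. ✗
w6: p is T, ◇◇¬p is F. ✗
— 2 worlds.

4 and 2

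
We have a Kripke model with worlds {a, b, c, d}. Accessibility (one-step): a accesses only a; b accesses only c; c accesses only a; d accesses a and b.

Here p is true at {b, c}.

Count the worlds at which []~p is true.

a: successors {a}; ~p there: a:T. ✓
b: successors {c}; ~p there: c:F. ✗
c: successors {a}; ~p there: a:T. ✓
d: successors {a, b}; ~p there: a:T, b:F. ✗
Satisfying worlds: {a, c}.

2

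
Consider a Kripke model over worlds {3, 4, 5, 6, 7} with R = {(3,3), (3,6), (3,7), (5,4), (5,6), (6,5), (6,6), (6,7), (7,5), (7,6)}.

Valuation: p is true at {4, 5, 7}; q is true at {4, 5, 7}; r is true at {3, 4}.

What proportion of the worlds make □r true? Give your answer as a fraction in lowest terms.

1/5

3: successors {3, 6, 7}; r there: 3:T, 6:F, 7:F. ✗
4: no successors, so □r holds vacuously. ✓
5: successors {4, 6}; r there: 4:T, 6:F. ✗
6: successors {5, 6, 7}; r there: 5:F, 6:F, 7:F. ✗
7: successors {5, 6}; r there: 5:F, 6:F. ✗
That's 1 of 5 worlds, so 1/5.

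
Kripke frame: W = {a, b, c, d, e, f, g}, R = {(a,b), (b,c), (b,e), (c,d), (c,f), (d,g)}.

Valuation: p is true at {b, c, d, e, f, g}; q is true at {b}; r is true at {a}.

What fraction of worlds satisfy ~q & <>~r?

a: ~q is T, <>~r is T. ✓
b: ~q is F, <>~r is T. ✗
c: ~q is T, <>~r is T. ✓
d: ~q is T, <>~r is T. ✓
e: ~q is T, <>~r is F. ✗
f: ~q is T, <>~r is F. ✗
g: ~q is T, <>~r is F. ✗
That's 3 of 7 worlds, so 3/7.

3/7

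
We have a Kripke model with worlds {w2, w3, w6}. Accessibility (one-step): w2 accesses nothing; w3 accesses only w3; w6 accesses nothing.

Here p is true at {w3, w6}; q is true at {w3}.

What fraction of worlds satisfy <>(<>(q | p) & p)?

1/3

w2: no successors, so <>(<>(q | p) & p) fails. ✗
w3: successors {w3}; <>(q | p) & p there: w3:T. ✓
w6: no successors, so <>(<>(q | p) & p) fails. ✗
That's 1 of 3 worlds, so 1/3.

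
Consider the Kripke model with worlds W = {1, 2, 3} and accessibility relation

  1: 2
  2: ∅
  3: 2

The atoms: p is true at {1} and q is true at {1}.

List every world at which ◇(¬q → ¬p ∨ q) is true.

{1, 3}

1: successors {2}; ¬q → ¬p ∨ q there: 2:T. ✓
2: no successors, so ◇(¬q → ¬p ∨ q) fails. ✗
3: successors {2}; ¬q → ¬p ∨ q there: 2:T. ✓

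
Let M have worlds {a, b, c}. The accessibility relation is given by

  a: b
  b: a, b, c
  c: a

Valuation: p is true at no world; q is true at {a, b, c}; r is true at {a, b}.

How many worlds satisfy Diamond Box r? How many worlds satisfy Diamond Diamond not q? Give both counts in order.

For Diamond Box r:
a: successors {b}; Box r there: b:F. ✗
b: successors {a, b, c}; Box r there: a:T, b:F, c:T. ✓
c: successors {a}; Box r there: a:T. ✓
— 2 worlds.
For Diamond Diamond not q:
a: successors {b}; Diamond not q there: b:F. ✗
b: successors {a, b, c}; Diamond not q there: a:F, b:F, c:F. ✗
c: successors {a}; Diamond not q there: a:F. ✗
— 0 worlds.

2 and 0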